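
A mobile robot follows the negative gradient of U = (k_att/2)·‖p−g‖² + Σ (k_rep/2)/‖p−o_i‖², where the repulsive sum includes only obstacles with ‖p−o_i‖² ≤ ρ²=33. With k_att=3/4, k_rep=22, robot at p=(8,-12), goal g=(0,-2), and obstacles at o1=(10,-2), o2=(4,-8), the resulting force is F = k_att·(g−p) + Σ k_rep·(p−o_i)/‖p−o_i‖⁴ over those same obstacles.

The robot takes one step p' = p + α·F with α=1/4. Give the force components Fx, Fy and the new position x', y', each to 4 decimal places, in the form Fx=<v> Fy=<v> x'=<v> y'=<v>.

F_att = 3/4·(g−p) = 3/4·(-8,10) = (-6.0000,7.5000)
o1: d²=104 > ρ²=33 → inactive
o2: d²=32 ≤ ρ²=33; F_rep = 22·(4,-4)/32² = (0.0859,-0.0859)
F = F_att + ΣF_rep = (-5.9141,7.4141)
p' = p + 1/4·F = (6.5215,-10.1465)

Fx=-5.9141 Fy=7.4141 x'=6.5215 y'=-10.1465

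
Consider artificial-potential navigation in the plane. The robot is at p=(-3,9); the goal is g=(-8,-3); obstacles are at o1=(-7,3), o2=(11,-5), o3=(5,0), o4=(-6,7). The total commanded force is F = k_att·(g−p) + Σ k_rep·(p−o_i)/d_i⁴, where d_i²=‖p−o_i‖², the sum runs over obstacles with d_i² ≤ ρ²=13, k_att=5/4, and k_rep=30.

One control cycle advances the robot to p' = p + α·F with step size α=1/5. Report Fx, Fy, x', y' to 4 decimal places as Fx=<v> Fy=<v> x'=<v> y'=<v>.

Fx=-5.7175 Fy=-14.6450 x'=-4.1435 y'=6.0710

F_att = 5/4·(g−p) = 5/4·(-5,-12) = (-6.2500,-15.0000)
o1: d²=52 > ρ²=13 → inactive
o2: d²=392 > ρ²=13 → inactive
o3: d²=145 > ρ²=13 → inactive
o4: d²=13 ≤ ρ²=13; F_rep = 30·(3,2)/13² = (0.5325,0.3550)
F = F_att + ΣF_rep = (-5.7175,-14.6450)
p' = p + 1/5·F = (-4.1435,6.0710)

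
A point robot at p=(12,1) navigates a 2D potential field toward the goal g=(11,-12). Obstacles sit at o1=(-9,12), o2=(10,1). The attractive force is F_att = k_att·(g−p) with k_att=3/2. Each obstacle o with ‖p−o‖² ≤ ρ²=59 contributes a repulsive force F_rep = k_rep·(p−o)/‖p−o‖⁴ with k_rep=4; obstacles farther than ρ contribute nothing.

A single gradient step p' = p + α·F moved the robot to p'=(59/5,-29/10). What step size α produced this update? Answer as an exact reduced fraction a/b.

F_att = 3/2·(g−p) = 3/2·(-1,-13) = (-1.5000,-19.5000)
o1: d²=562 > ρ²=59 → inactive
o2: d²=4 ≤ ρ²=59; F_rep = 4·(2,0)/4² = (0.5000,0.0000)
F = F_att + ΣF_rep = (-1.0000,-19.5000)
Δp = p'−p = (-0.2000,-3.9000); α = Δx/Fx = (-1/5) / (-1) = 1/5
check: Δy/Fy = (-39/10) / (-39/2) = 1/5 ✓

α = 1/5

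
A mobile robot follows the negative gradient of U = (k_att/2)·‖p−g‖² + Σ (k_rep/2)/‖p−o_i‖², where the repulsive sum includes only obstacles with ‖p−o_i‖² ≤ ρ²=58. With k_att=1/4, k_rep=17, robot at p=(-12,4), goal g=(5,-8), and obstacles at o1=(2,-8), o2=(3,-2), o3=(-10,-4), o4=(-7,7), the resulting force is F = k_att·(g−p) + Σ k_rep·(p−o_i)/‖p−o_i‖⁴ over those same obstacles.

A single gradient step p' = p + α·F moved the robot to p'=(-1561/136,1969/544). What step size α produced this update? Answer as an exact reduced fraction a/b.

F_att = 1/4·(g−p) = 1/4·(17,-12) = (4.2500,-3.0000)
o1: d²=340 > ρ²=58 → inactive
o2: d²=261 > ρ²=58 → inactive
o3: d²=68 > ρ²=58 → inactive
o4: d²=34 ≤ ρ²=58; F_rep = 17·(-5,-3)/34² = (-0.0735,-0.0441)
F = F_att + ΣF_rep = (4.1765,-3.0441)
Δp = p'−p = (0.5221,-0.3805); α = Δx/Fx = (71/136) / (71/17) = 1/8
check: Δy/Fy = (-207/544) / (-207/68) = 1/8 ✓

α = 1/8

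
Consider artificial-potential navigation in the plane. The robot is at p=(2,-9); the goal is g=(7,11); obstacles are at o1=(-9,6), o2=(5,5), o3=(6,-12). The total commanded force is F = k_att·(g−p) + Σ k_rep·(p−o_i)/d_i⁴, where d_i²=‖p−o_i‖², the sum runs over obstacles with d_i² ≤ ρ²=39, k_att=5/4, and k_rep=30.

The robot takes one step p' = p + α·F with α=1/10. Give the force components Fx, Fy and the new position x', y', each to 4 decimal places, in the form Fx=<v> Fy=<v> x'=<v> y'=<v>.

Fx=6.0580 Fy=25.1440 x'=2.6058 y'=-6.4856

F_att = 5/4·(g−p) = 5/4·(5,20) = (6.2500,25.0000)
o1: d²=346 > ρ²=39 → inactive
o2: d²=205 > ρ²=39 → inactive
o3: d²=25 ≤ ρ²=39; F_rep = 30·(-4,3)/25² = (-0.1920,0.1440)
F = F_att + ΣF_rep = (6.0580,25.1440)
p' = p + 1/10·F = (2.6058,-6.4856)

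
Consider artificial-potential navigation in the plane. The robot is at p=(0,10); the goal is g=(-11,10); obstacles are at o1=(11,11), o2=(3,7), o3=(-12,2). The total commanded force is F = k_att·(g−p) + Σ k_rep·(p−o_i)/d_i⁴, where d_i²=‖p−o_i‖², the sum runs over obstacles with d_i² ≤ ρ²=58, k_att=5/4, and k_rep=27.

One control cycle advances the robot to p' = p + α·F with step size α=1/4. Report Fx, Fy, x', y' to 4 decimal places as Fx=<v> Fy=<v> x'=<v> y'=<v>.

Fx=-14.0000 Fy=0.2500 x'=-3.5000 y'=10.0625

F_att = 5/4·(g−p) = 5/4·(-11,0) = (-13.7500,0.0000)
o1: d²=122 > ρ²=58 → inactive
o2: d²=18 ≤ ρ²=58; F_rep = 27·(-3,3)/18² = (-0.2500,0.2500)
o3: d²=208 > ρ²=58 → inactive
F = F_att + ΣF_rep = (-14.0000,0.2500)
p' = p + 1/4·F = (-3.5000,10.0625)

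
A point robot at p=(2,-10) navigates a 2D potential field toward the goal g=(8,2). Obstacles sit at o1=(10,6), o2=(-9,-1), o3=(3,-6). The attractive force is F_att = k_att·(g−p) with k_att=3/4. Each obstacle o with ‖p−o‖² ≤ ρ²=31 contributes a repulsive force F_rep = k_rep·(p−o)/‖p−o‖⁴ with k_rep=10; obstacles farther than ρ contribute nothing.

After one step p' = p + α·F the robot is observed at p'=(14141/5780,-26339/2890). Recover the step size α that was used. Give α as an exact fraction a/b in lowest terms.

F_att = 3/4·(g−p) = 3/4·(6,12) = (4.5000,9.0000)
o1: d²=320 > ρ²=31 → inactive
o2: d²=202 > ρ²=31 → inactive
o3: d²=17 ≤ ρ²=31; F_rep = 10·(-1,-4)/17² = (-0.0346,-0.1384)
F = F_att + ΣF_rep = (4.4654,8.8616)
Δp = p'−p = (0.4465,0.8862); α = Δx/Fx = (2581/5780) / (2581/578) = 1/10
check: Δy/Fy = (2561/2890) / (2561/289) = 1/10 ✓

α = 1/10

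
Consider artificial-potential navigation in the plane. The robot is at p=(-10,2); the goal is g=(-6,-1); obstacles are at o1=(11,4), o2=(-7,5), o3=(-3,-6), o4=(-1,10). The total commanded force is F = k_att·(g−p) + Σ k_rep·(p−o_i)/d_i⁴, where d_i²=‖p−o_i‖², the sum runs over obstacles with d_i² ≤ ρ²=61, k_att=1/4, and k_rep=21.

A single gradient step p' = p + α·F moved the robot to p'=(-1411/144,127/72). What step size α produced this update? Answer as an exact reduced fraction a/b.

α = 1/4

F_att = 1/4·(g−p) = 1/4·(4,-3) = (1.0000,-0.7500)
o1: d²=445 > ρ²=61 → inactive
o2: d²=18 ≤ ρ²=61; F_rep = 21·(-3,-3)/18² = (-0.1944,-0.1944)
o3: d²=113 > ρ²=61 → inactive
o4: d²=145 > ρ²=61 → inactive
F = F_att + ΣF_rep = (0.8056,-0.9444)
Δp = p'−p = (0.2014,-0.2361); α = Δx/Fx = (29/144) / (29/36) = 1/4
check: Δy/Fy = (-17/72) / (-17/18) = 1/4 ✓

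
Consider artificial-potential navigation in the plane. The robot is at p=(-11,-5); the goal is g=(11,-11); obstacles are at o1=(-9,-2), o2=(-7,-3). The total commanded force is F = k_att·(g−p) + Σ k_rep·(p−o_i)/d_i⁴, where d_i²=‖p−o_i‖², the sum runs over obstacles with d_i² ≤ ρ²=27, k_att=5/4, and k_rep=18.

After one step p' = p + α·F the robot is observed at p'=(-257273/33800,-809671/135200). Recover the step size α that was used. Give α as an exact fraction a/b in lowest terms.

α = 1/8

F_att = 5/4·(g−p) = 5/4·(22,-6) = (27.5000,-7.5000)
o1: d²=13 ≤ ρ²=27; F_rep = 18·(-2,-3)/13² = (-0.2130,-0.3195)
o2: d²=20 ≤ ρ²=27; F_rep = 18·(-4,-2)/20² = (-0.1800,-0.0900)
F = F_att + ΣF_rep = (27.1070,-7.9095)
Δp = p'−p = (3.3884,-0.9887); α = Δx/Fx = (114527/33800) / (114527/4225) = 1/8
check: Δy/Fy = (-133671/135200) / (-133671/16900) = 1/8 ✓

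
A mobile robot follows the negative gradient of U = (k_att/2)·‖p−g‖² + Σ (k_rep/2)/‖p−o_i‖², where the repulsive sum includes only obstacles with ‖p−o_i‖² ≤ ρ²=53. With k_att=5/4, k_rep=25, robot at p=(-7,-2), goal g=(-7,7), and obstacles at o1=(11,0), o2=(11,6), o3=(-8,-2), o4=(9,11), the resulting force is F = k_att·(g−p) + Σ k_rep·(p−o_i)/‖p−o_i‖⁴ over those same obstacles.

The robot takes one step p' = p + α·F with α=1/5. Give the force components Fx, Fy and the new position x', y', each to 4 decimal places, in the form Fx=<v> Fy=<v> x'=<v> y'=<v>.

F_att = 5/4·(g−p) = 5/4·(0,9) = (0.0000,11.2500)
o1: d²=328 > ρ²=53 → inactive
o2: d²=388 > ρ²=53 → inactive
o3: d²=1 ≤ ρ²=53; F_rep = 25·(1,0)/1² = (25.0000,0.0000)
o4: d²=425 > ρ²=53 → inactive
F = F_att + ΣF_rep = (25.0000,11.2500)
p' = p + 1/5·F = (-2.0000,0.2500)

Fx=25.0000 Fy=11.2500 x'=-2.0000 y'=0.2500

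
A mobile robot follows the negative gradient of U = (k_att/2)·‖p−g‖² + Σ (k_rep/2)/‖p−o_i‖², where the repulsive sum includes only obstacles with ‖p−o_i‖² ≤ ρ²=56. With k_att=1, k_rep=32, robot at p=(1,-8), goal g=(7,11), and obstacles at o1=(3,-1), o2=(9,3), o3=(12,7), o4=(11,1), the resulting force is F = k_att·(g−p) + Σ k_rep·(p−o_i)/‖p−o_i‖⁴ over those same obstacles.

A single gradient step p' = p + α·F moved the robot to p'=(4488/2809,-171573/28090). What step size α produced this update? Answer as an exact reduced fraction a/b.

F_att = 1·(g−p) = 1·(6,19) = (6.0000,19.0000)
o1: d²=53 ≤ ρ²=56; F_rep = 32·(-2,-7)/53² = (-0.0228,-0.0797)
o2: d²=185 > ρ²=56 → inactive
o3: d²=346 > ρ²=56 → inactive
o4: d²=181 > ρ²=56 → inactive
F = F_att + ΣF_rep = (5.9772,18.9203)
Δp = p'−p = (0.5977,1.8920); α = Δx/Fx = (1679/2809) / (16790/2809) = 1/10
check: Δy/Fy = (53147/28090) / (53147/2809) = 1/10 ✓

α = 1/10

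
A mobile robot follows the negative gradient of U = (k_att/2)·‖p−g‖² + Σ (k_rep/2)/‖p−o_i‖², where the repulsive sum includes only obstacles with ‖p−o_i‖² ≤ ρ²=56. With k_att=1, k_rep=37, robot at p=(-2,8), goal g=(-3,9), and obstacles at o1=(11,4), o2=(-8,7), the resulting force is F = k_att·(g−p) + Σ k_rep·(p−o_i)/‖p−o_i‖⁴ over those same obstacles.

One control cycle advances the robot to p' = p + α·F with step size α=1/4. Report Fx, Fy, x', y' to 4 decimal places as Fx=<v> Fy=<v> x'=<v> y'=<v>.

F_att = 1·(g−p) = 1·(-1,1) = (-1.0000,1.0000)
o1: d²=185 > ρ²=56 → inactive
o2: d²=37 ≤ ρ²=56; F_rep = 37·(6,1)/37² = (0.1622,0.0270)
F = F_att + ΣF_rep = (-0.8378,1.0270)
p' = p + 1/4·F = (-2.2095,8.2568)

Fx=-0.8378 Fy=1.0270 x'=-2.2095 y'=8.2568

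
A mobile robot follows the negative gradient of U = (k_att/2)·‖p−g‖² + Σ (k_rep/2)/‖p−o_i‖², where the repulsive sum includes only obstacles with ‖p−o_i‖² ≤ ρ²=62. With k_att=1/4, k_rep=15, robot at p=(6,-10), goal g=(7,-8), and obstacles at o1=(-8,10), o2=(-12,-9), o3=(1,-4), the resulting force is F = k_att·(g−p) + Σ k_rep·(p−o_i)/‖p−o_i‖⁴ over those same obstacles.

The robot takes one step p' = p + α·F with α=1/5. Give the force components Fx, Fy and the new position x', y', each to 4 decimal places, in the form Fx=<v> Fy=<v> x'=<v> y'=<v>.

Fx=0.2702 Fy=0.4758 x'=6.0540 y'=-9.9048

F_att = 1/4·(g−p) = 1/4·(1,2) = (0.2500,0.5000)
o1: d²=596 > ρ²=62 → inactive
o2: d²=325 > ρ²=62 → inactive
o3: d²=61 ≤ ρ²=62; F_rep = 15·(5,-6)/61² = (0.0202,-0.0242)
F = F_att + ΣF_rep = (0.2702,0.4758)
p' = p + 1/5·F = (6.0540,-9.9048)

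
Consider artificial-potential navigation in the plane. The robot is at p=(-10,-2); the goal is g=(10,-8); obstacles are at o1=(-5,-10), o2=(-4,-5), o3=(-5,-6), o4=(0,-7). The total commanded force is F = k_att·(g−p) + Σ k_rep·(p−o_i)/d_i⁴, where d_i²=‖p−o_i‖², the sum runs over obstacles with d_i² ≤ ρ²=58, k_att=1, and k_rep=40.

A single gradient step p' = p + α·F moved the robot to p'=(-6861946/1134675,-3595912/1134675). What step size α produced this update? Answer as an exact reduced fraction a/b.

α = 1/5

F_att = 1·(g−p) = 1·(20,-6) = (20.0000,-6.0000)
o1: d²=89 > ρ²=58 → inactive
o2: d²=45 ≤ ρ²=58; F_rep = 40·(-6,3)/45² = (-0.1185,0.0593)
o3: d²=41 ≤ ρ²=58; F_rep = 40·(-5,4)/41² = (-0.1190,0.0952)
o4: d²=125 > ρ²=58 → inactive
F = F_att + ΣF_rep = (19.7625,-5.8456)
Δp = p'−p = (3.9525,-1.1691); α = Δx/Fx = (4484804/1134675) / (4484804/226935) = 1/5
check: Δy/Fy = (-1326562/1134675) / (-1326562/226935) = 1/5 ✓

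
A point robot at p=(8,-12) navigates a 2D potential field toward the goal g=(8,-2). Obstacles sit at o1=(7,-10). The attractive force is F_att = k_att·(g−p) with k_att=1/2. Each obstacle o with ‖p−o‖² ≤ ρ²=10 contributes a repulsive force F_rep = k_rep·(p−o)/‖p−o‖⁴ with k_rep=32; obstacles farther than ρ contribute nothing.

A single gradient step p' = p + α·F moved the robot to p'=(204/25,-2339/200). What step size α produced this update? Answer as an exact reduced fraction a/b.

F_att = 1/2·(g−p) = 1/2·(0,10) = (0.0000,5.0000)
o1: d²=5 ≤ ρ²=10; F_rep = 32·(1,-2)/5² = (1.2800,-2.5600)
F = F_att + ΣF_rep = (1.2800,2.4400)
Δp = p'−p = (0.1600,0.3050); α = Δx/Fx = (4/25) / (32/25) = 1/8
check: Δy/Fy = (61/200) / (61/25) = 1/8 ✓

α = 1/8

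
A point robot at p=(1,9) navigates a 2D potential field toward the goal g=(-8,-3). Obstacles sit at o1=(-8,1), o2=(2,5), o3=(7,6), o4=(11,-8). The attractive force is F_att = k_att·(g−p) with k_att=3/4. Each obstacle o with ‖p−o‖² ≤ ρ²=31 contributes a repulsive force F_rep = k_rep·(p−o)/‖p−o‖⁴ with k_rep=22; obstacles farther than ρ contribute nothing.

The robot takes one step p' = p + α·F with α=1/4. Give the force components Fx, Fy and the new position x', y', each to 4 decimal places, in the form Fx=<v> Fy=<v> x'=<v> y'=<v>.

F_att = 3/4·(g−p) = 3/4·(-9,-12) = (-6.7500,-9.0000)
o1: d²=145 > ρ²=31 → inactive
o2: d²=17 ≤ ρ²=31; F_rep = 22·(-1,4)/17² = (-0.0761,0.3045)
o3: d²=45 > ρ²=31 → inactive
o4: d²=389 > ρ²=31 → inactive
F = F_att + ΣF_rep = (-6.8261,-8.6955)
p' = p + 1/4·F = (-0.7065,6.8261)

Fx=-6.8261 Fy=-8.6955 x'=-0.7065 y'=6.8261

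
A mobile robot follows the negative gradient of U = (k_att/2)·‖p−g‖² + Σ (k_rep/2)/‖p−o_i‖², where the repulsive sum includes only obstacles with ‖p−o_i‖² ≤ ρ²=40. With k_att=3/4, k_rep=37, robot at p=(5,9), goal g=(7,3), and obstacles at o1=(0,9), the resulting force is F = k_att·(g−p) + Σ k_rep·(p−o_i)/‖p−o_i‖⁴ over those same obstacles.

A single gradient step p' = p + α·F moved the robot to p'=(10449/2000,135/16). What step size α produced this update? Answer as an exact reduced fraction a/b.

F_att = 3/4·(g−p) = 3/4·(2,-6) = (1.5000,-4.5000)
o1: d²=25 ≤ ρ²=40; F_rep = 37·(5,0)/25² = (0.2960,0.0000)
F = F_att + ΣF_rep = (1.7960,-4.5000)
Δp = p'−p = (0.2245,-0.5625); α = Δx/Fx = (449/2000) / (449/250) = 1/8
check: Δy/Fy = (-9/16) / (-9/2) = 1/8 ✓

α = 1/8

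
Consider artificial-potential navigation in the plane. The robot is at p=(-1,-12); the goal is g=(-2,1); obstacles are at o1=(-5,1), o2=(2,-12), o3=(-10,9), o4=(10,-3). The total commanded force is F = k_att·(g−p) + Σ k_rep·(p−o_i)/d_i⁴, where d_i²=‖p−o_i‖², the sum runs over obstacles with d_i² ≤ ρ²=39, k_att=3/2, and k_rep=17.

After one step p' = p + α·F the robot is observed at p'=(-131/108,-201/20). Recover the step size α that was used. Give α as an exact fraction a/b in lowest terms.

F_att = 3/2·(g−p) = 3/2·(-1,13) = (-1.5000,19.5000)
o1: d²=185 > ρ²=39 → inactive
o2: d²=9 ≤ ρ²=39; F_rep = 17·(-3,0)/9² = (-0.6296,0.0000)
o3: d²=522 > ρ²=39 → inactive
o4: d²=202 > ρ²=39 → inactive
F = F_att + ΣF_rep = (-2.1296,19.5000)
Δp = p'−p = (-0.2130,1.9500); α = Δx/Fx = (-23/108) / (-115/54) = 1/10
check: Δy/Fy = (39/20) / (39/2) = 1/10 ✓

α = 1/10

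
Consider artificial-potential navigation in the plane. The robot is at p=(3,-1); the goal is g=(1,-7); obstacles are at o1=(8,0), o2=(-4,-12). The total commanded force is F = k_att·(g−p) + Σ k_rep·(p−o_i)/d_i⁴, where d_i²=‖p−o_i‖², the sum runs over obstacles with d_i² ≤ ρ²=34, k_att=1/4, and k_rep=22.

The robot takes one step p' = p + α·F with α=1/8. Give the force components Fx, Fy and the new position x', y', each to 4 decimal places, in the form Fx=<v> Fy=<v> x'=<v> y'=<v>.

Fx=-0.6627 Fy=-1.5325 x'=2.9172 y'=-1.1916

F_att = 1/4·(g−p) = 1/4·(-2,-6) = (-0.5000,-1.5000)
o1: d²=26 ≤ ρ²=34; F_rep = 22·(-5,-1)/26² = (-0.1627,-0.0325)
o2: d²=170 > ρ²=34 → inactive
F = F_att + ΣF_rep = (-0.6627,-1.5325)
p' = p + 1/8·F = (2.9172,-1.1916)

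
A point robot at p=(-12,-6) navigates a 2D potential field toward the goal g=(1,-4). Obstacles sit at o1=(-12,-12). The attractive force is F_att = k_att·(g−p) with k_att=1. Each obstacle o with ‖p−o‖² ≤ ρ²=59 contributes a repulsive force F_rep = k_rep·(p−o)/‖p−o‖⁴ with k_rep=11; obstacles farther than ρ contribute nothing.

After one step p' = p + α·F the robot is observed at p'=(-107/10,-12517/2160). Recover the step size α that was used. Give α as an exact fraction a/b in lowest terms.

F_att = 1·(g−p) = 1·(13,2) = (13.0000,2.0000)
o1: d²=36 ≤ ρ²=59; F_rep = 11·(0,6)/36² = (0.0000,0.0509)
F = F_att + ΣF_rep = (13.0000,2.0509)
Δp = p'−p = (1.3000,0.2051); α = Δx/Fx = (13/10) / (13) = 1/10
check: Δy/Fy = (443/2160) / (443/216) = 1/10 ✓

α = 1/10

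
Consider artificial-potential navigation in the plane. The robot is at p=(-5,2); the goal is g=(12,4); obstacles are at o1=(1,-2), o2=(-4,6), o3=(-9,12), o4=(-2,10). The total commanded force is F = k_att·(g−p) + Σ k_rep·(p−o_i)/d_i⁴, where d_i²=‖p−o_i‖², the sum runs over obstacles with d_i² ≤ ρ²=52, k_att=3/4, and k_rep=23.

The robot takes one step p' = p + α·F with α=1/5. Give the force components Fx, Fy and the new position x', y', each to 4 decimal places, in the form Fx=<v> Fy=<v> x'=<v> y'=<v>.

F_att = 3/4·(g−p) = 3/4·(17,2) = (12.7500,1.5000)
o1: d²=52 ≤ ρ²=52; F_rep = 23·(-6,4)/52² = (-0.0510,0.0340)
o2: d²=17 ≤ ρ²=52; F_rep = 23·(-1,-4)/17² = (-0.0796,-0.3183)
o3: d²=116 > ρ²=52 → inactive
o4: d²=73 > ρ²=52 → inactive
F = F_att + ΣF_rep = (12.6194,1.2157)
p' = p + 1/5·F = (-2.4761,2.2431)

Fx=12.6194 Fy=1.2157 x'=-2.4761 y'=2.2431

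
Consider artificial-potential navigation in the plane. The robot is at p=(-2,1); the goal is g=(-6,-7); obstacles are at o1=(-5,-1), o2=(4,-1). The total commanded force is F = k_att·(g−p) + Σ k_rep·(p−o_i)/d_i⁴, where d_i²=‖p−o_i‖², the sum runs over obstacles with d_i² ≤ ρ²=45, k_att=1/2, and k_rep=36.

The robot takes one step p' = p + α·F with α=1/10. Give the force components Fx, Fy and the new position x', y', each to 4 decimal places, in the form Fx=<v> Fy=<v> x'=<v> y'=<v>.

F_att = 1/2·(g−p) = 1/2·(-4,-8) = (-2.0000,-4.0000)
o1: d²=13 ≤ ρ²=45; F_rep = 36·(3,2)/13² = (0.6391,0.4260)
o2: d²=40 ≤ ρ²=45; F_rep = 36·(-6,2)/40² = (-0.1350,0.0450)
F = F_att + ΣF_rep = (-1.4959,-3.5290)
p' = p + 1/10·F = (-2.1496,0.6471)

Fx=-1.4959 Fy=-3.5290 x'=-2.1496 y'=0.6471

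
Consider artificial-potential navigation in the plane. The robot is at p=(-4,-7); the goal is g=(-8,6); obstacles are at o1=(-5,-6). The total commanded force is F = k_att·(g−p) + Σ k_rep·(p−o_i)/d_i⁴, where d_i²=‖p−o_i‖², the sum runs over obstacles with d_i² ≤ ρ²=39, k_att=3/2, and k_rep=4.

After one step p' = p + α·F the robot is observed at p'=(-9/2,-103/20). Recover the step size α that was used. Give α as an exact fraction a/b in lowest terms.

F_att = 3/2·(g−p) = 3/2·(-4,13) = (-6.0000,19.5000)
o1: d²=2 ≤ ρ²=39; F_rep = 4·(1,-1)/2² = (1.0000,-1.0000)
F = F_att + ΣF_rep = (-5.0000,18.5000)
Δp = p'−p = (-0.5000,1.8500); α = Δx/Fx = (-1/2) / (-5) = 1/10
check: Δy/Fy = (37/20) / (37/2) = 1/10 ✓

α = 1/10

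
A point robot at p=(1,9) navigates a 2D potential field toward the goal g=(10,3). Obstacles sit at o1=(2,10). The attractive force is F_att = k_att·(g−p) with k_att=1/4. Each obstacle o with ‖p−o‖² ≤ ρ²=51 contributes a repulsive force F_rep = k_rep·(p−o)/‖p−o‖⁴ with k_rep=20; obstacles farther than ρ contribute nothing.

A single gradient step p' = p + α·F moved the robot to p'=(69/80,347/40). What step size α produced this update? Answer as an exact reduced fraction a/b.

α = 1/20

F_att = 1/4·(g−p) = 1/4·(9,-6) = (2.2500,-1.5000)
o1: d²=2 ≤ ρ²=51; F_rep = 20·(-1,-1)/2² = (-5.0000,-5.0000)
F = F_att + ΣF_rep = (-2.7500,-6.5000)
Δp = p'−p = (-0.1375,-0.3250); α = Δx/Fx = (-11/80) / (-11/4) = 1/20
check: Δy/Fy = (-13/40) / (-13/2) = 1/20 ✓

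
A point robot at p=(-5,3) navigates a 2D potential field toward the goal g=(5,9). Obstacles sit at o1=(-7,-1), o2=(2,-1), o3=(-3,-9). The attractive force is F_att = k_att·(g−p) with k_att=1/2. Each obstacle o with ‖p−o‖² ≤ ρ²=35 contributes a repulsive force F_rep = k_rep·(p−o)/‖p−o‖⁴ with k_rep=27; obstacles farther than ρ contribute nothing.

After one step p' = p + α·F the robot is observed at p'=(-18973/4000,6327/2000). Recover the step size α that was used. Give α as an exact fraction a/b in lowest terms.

α = 1/20

F_att = 1/2·(g−p) = 1/2·(10,6) = (5.0000,3.0000)
o1: d²=20 ≤ ρ²=35; F_rep = 27·(2,4)/20² = (0.1350,0.2700)
o2: d²=65 > ρ²=35 → inactive
o3: d²=148 > ρ²=35 → inactive
F = F_att + ΣF_rep = (5.1350,3.2700)
Δp = p'−p = (0.2567,0.1635); α = Δx/Fx = (1027/4000) / (1027/200) = 1/20
check: Δy/Fy = (327/2000) / (327/100) = 1/20 ✓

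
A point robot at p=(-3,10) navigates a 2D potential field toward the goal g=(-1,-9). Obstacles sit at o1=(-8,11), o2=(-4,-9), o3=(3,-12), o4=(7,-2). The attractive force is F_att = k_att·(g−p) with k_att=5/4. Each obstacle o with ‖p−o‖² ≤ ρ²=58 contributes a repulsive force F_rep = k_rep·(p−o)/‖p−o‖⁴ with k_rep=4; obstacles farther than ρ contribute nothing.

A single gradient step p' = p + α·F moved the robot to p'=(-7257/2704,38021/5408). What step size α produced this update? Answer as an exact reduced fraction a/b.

F_att = 5/4·(g−p) = 5/4·(2,-19) = (2.5000,-23.7500)
o1: d²=26 ≤ ρ²=58; F_rep = 4·(5,-1)/26² = (0.0296,-0.0059)
o2: d²=362 > ρ²=58 → inactive
o3: d²=520 > ρ²=58 → inactive
o4: d²=244 > ρ²=58 → inactive
F = F_att + ΣF_rep = (2.5296,-23.7559)
Δp = p'−p = (0.3162,-2.9695); α = Δx/Fx = (855/2704) / (855/338) = 1/8
check: Δy/Fy = (-16059/5408) / (-16059/676) = 1/8 ✓

α = 1/8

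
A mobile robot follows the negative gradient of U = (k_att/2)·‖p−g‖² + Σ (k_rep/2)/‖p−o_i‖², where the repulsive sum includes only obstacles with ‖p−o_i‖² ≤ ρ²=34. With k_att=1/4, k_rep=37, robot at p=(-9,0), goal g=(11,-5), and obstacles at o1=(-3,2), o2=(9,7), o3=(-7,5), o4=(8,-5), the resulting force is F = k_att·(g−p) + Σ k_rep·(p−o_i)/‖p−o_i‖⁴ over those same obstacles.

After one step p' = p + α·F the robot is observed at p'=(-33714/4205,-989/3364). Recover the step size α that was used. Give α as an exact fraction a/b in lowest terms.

F_att = 1/4·(g−p) = 1/4·(20,-5) = (5.0000,-1.2500)
o1: d²=40 > ρ²=34 → inactive
o2: d²=373 > ρ²=34 → inactive
o3: d²=29 ≤ ρ²=34; F_rep = 37·(-2,-5)/29² = (-0.0880,-0.2200)
o4: d²=314 > ρ²=34 → inactive
F = F_att + ΣF_rep = (4.9120,-1.4700)
Δp = p'−p = (0.9824,-0.2940); α = Δx/Fx = (4131/4205) / (4131/841) = 1/5
check: Δy/Fy = (-989/3364) / (-4945/3364) = 1/5 ✓

α = 1/5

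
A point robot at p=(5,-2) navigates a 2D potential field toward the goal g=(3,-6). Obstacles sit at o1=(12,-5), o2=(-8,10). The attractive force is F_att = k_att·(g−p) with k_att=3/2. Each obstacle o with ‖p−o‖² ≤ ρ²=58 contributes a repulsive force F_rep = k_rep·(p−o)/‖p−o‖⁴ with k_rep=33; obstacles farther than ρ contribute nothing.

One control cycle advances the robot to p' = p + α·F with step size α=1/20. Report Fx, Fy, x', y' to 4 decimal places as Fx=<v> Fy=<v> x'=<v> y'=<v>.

Fx=-3.0687 Fy=-5.9706 x'=4.8466 y'=-2.2985

F_att = 3/2·(g−p) = 3/2·(-2,-4) = (-3.0000,-6.0000)
o1: d²=58 ≤ ρ²=58; F_rep = 33·(-7,3)/58² = (-0.0687,0.0294)
o2: d²=313 > ρ²=58 → inactive
F = F_att + ΣF_rep = (-3.0687,-5.9706)
p' = p + 1/20·F = (4.8466,-2.2985)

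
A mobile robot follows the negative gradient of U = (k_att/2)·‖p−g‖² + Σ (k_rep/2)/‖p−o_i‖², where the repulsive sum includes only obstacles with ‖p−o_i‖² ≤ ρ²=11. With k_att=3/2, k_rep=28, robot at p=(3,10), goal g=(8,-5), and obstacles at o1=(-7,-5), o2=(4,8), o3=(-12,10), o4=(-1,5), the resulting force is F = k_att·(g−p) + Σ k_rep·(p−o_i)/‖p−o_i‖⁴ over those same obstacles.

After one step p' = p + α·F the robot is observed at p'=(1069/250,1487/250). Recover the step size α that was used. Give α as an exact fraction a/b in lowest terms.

F_att = 3/2·(g−p) = 3/2·(5,-15) = (7.5000,-22.5000)
o1: d²=325 > ρ²=11 → inactive
o2: d²=5 ≤ ρ²=11; F_rep = 28·(-1,2)/5² = (-1.1200,2.2400)
o3: d²=225 > ρ²=11 → inactive
o4: d²=41 > ρ²=11 → inactive
F = F_att + ΣF_rep = (6.3800,-20.2600)
Δp = p'−p = (1.2760,-4.0520); α = Δx/Fx = (319/250) / (319/50) = 1/5
check: Δy/Fy = (-1013/250) / (-1013/50) = 1/5 ✓

α = 1/5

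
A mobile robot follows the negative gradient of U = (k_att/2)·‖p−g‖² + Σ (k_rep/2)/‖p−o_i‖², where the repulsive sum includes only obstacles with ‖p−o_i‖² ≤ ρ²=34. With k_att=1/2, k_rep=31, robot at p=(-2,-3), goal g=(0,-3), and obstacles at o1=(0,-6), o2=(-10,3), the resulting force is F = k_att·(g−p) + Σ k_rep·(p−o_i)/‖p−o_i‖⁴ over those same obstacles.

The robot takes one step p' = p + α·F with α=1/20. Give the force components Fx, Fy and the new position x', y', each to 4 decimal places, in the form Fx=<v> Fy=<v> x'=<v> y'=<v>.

Fx=0.6331 Fy=0.5503 x'=-1.9683 y'=-2.9725

F_att = 1/2·(g−p) = 1/2·(2,0) = (1.0000,0.0000)
o1: d²=13 ≤ ρ²=34; F_rep = 31·(-2,3)/13² = (-0.3669,0.5503)
o2: d²=100 > ρ²=34 → inactive
F = F_att + ΣF_rep = (0.6331,0.5503)
p' = p + 1/20·F = (-1.9683,-2.9725)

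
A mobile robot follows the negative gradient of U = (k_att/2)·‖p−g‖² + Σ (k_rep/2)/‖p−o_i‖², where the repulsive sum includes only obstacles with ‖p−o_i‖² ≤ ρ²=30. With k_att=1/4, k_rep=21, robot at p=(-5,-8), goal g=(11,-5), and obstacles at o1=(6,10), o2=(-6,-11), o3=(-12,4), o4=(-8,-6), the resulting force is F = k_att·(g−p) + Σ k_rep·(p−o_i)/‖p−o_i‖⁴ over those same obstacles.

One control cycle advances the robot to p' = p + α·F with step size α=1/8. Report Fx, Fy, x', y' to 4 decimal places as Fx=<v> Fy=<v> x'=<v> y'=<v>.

F_att = 1/4·(g−p) = 1/4·(16,3) = (4.0000,0.7500)
o1: d²=445 > ρ²=30 → inactive
o2: d²=10 ≤ ρ²=30; F_rep = 21·(1,3)/10² = (0.2100,0.6300)
o3: d²=193 > ρ²=30 → inactive
o4: d²=13 ≤ ρ²=30; F_rep = 21·(3,-2)/13² = (0.3728,-0.2485)
F = F_att + ΣF_rep = (4.5828,1.1315)
p' = p + 1/8·F = (-4.4272,-7.8586)

Fx=4.5828 Fy=1.1315 x'=-4.4272 y'=-7.8586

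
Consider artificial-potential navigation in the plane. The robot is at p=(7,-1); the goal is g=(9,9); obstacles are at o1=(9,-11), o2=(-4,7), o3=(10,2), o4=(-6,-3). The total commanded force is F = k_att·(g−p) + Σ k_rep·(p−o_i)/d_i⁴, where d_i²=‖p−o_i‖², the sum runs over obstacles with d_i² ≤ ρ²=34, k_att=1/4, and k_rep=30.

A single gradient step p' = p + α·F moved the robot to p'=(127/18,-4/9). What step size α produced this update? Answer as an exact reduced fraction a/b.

F_att = 1/4·(g−p) = 1/4·(2,10) = (0.5000,2.5000)
o1: d²=104 > ρ²=34 → inactive
o2: d²=185 > ρ²=34 → inactive
o3: d²=18 ≤ ρ²=34; F_rep = 30·(-3,-3)/18² = (-0.2778,-0.2778)
o4: d²=173 > ρ²=34 → inactive
F = F_att + ΣF_rep = (0.2222,2.2222)
Δp = p'−p = (0.0556,0.5556); α = Δx/Fx = (1/18) / (2/9) = 1/4
check: Δy/Fy = (5/9) / (20/9) = 1/4 ✓

α = 1/4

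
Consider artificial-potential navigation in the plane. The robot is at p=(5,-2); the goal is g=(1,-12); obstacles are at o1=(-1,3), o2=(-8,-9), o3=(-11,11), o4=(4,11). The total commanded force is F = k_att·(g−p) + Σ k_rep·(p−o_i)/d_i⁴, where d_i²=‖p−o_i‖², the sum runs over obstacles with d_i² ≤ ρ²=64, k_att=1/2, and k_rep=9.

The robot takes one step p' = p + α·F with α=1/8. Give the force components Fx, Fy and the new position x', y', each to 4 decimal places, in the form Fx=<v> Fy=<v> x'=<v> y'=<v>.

F_att = 1/2·(g−p) = 1/2·(-4,-10) = (-2.0000,-5.0000)
o1: d²=61 ≤ ρ²=64; F_rep = 9·(6,-5)/61² = (0.0145,-0.0121)
o2: d²=218 > ρ²=64 → inactive
o3: d²=425 > ρ²=64 → inactive
o4: d²=170 > ρ²=64 → inactive
F = F_att + ΣF_rep = (-1.9855,-5.0121)
p' = p + 1/8·F = (4.7518,-2.6265)

Fx=-1.9855 Fy=-5.0121 x'=4.7518 y'=-2.6265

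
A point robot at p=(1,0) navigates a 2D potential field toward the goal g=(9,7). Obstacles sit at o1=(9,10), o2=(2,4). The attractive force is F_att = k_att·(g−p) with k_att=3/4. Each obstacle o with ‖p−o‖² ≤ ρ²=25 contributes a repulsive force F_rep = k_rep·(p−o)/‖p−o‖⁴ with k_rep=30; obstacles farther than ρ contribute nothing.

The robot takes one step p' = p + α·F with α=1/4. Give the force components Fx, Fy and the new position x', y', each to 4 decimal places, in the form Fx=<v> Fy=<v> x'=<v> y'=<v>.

Fx=5.8962 Fy=4.8348 x'=2.4740 y'=1.2087

F_att = 3/4·(g−p) = 3/4·(8,7) = (6.0000,5.2500)
o1: d²=164 > ρ²=25 → inactive
o2: d²=17 ≤ ρ²=25; F_rep = 30·(-1,-4)/17² = (-0.1038,-0.4152)
F = F_att + ΣF_rep = (5.8962,4.8348)
p' = p + 1/4·F = (2.4740,1.2087)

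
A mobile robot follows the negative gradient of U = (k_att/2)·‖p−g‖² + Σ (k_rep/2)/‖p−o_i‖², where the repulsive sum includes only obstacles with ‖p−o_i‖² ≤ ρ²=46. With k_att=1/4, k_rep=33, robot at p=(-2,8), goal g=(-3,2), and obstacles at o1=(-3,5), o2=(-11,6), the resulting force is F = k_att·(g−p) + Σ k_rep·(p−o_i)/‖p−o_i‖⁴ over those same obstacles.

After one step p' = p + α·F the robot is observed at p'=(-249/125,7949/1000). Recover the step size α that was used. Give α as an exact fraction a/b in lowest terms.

α = 1/10

F_att = 1/4·(g−p) = 1/4·(-1,-6) = (-0.2500,-1.5000)
o1: d²=10 ≤ ρ²=46; F_rep = 33·(1,3)/10² = (0.3300,0.9900)
o2: d²=85 > ρ²=46 → inactive
F = F_att + ΣF_rep = (0.0800,-0.5100)
Δp = p'−p = (0.0080,-0.0510); α = Δx/Fx = (1/125) / (2/25) = 1/10
check: Δy/Fy = (-51/1000) / (-51/100) = 1/10 ✓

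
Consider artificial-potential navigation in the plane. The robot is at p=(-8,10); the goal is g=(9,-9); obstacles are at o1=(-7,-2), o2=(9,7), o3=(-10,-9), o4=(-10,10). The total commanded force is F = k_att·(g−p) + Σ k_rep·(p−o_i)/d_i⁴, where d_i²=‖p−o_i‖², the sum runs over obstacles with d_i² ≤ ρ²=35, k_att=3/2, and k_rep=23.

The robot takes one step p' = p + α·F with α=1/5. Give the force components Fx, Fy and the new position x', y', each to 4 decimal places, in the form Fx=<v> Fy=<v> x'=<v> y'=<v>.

F_att = 3/2·(g−p) = 3/2·(17,-19) = (25.5000,-28.5000)
o1: d²=145 > ρ²=35 → inactive
o2: d²=298 > ρ²=35 → inactive
o3: d²=365 > ρ²=35 → inactive
o4: d²=4 ≤ ρ²=35; F_rep = 23·(2,0)/4² = (2.8750,0.0000)
F = F_att + ΣF_rep = (28.3750,-28.5000)
p' = p + 1/5·F = (-2.3250,4.3000)

Fx=28.3750 Fy=-28.5000 x'=-2.3250 y'=4.3000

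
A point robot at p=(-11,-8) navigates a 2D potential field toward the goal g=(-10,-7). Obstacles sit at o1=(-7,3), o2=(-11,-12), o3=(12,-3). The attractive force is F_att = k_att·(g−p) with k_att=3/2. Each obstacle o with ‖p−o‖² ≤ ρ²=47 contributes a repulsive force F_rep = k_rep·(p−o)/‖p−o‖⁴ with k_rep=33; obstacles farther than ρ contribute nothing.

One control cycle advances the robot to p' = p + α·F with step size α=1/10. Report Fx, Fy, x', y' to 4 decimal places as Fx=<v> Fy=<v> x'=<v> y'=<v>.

F_att = 3/2·(g−p) = 3/2·(1,1) = (1.5000,1.5000)
o1: d²=137 > ρ²=47 → inactive
o2: d²=16 ≤ ρ²=47; F_rep = 33·(0,4)/16² = (0.0000,0.5156)
o3: d²=554 > ρ²=47 → inactive
F = F_att + ΣF_rep = (1.5000,2.0156)
p' = p + 1/10·F = (-10.8500,-7.7984)

Fx=1.5000 Fy=2.0156 x'=-10.8500 y'=-7.7984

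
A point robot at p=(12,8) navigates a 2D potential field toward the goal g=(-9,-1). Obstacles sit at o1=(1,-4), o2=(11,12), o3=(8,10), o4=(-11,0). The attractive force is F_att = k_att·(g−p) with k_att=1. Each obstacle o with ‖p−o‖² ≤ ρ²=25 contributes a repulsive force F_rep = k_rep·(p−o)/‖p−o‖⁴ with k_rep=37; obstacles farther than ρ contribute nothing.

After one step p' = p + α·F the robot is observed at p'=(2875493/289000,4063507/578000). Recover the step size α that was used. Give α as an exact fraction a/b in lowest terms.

α = 1/10

F_att = 1·(g−p) = 1·(-21,-9) = (-21.0000,-9.0000)
o1: d²=265 > ρ²=25 → inactive
o2: d²=17 ≤ ρ²=25; F_rep = 37·(1,-4)/17² = (0.1280,-0.5121)
o3: d²=20 ≤ ρ²=25; F_rep = 37·(4,-2)/20² = (0.3700,-0.1850)
o4: d²=593 > ρ²=25 → inactive
F = F_att + ΣF_rep = (-20.5020,-9.6971)
Δp = p'−p = (-2.0502,-0.9697); α = Δx/Fx = (-592507/289000) / (-592507/28900) = 1/10
check: Δy/Fy = (-560493/578000) / (-560493/57800) = 1/10 ✓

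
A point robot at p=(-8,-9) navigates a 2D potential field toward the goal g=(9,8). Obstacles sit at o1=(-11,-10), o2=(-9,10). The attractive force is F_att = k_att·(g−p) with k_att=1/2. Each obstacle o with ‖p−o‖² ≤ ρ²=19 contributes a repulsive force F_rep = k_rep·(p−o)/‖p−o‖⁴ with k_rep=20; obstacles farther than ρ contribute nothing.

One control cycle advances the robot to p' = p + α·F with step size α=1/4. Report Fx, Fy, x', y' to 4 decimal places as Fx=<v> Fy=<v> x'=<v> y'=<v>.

Fx=9.1000 Fy=8.7000 x'=-5.7250 y'=-6.8250

F_att = 1/2·(g−p) = 1/2·(17,17) = (8.5000,8.5000)
o1: d²=10 ≤ ρ²=19; F_rep = 20·(3,1)/10² = (0.6000,0.2000)
o2: d²=362 > ρ²=19 → inactive
F = F_att + ΣF_rep = (9.1000,8.7000)
p' = p + 1/4·F = (-5.7250,-6.8250)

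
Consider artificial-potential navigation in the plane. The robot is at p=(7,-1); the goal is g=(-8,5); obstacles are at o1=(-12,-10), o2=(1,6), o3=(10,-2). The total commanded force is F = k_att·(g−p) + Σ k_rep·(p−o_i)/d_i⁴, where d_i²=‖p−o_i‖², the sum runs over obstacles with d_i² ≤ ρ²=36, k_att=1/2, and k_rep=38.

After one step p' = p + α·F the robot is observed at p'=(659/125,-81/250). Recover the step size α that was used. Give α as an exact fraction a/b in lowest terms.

α = 1/5

F_att = 1/2·(g−p) = 1/2·(-15,6) = (-7.5000,3.0000)
o1: d²=442 > ρ²=36 → inactive
o2: d²=85 > ρ²=36 → inactive
o3: d²=10 ≤ ρ²=36; F_rep = 38·(-3,1)/10² = (-1.1400,0.3800)
F = F_att + ΣF_rep = (-8.6400,3.3800)
Δp = p'−p = (-1.7280,0.6760); α = Δx/Fx = (-216/125) / (-216/25) = 1/5
check: Δy/Fy = (169/250) / (169/50) = 1/5 ✓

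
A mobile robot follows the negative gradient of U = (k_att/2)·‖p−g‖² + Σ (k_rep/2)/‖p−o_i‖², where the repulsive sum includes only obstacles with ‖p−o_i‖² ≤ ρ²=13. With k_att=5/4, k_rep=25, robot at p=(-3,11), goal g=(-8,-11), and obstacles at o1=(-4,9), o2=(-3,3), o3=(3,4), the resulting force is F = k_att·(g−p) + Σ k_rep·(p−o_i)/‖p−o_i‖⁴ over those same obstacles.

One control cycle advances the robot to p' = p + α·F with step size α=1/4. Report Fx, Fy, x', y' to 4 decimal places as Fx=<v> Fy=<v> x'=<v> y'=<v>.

Fx=-5.2500 Fy=-25.5000 x'=-4.3125 y'=4.6250

F_att = 5/4·(g−p) = 5/4·(-5,-22) = (-6.2500,-27.5000)
o1: d²=5 ≤ ρ²=13; F_rep = 25·(1,2)/5² = (1.0000,2.0000)
o2: d²=64 > ρ²=13 → inactive
o3: d²=85 > ρ²=13 → inactive
F = F_att + ΣF_rep = (-5.2500,-25.5000)
p' = p + 1/4·F = (-4.3125,4.6250)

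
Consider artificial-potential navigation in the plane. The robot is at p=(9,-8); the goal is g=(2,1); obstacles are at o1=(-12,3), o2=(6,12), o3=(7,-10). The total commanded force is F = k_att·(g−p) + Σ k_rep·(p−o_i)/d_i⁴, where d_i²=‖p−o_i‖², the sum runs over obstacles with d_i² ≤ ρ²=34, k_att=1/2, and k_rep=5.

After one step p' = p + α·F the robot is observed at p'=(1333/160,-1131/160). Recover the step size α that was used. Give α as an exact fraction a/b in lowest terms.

F_att = 1/2·(g−p) = 1/2·(-7,9) = (-3.5000,4.5000)
o1: d²=562 > ρ²=34 → inactive
o2: d²=409 > ρ²=34 → inactive
o3: d²=8 ≤ ρ²=34; F_rep = 5·(2,2)/8² = (0.1562,0.1562)
F = F_att + ΣF_rep = (-3.3438,4.6562)
Δp = p'−p = (-0.6687,0.9313); α = Δx/Fx = (-107/160) / (-107/32) = 1/5
check: Δy/Fy = (149/160) / (149/32) = 1/5 ✓

α = 1/5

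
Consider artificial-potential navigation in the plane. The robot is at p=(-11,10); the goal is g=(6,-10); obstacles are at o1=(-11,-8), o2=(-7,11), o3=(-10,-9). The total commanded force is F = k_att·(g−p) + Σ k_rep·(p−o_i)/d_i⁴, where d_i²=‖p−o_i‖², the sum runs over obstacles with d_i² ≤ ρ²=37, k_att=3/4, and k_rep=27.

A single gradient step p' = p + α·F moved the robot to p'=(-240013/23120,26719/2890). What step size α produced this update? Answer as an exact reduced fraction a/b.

F_att = 3/4·(g−p) = 3/4·(17,-20) = (12.7500,-15.0000)
o1: d²=324 > ρ²=37 → inactive
o2: d²=17 ≤ ρ²=37; F_rep = 27·(-4,-1)/17² = (-0.3737,-0.0934)
o3: d²=362 > ρ²=37 → inactive
F = F_att + ΣF_rep = (12.3763,-15.0934)
Δp = p'−p = (0.6188,-0.7547); α = Δx/Fx = (14307/23120) / (14307/1156) = 1/20
check: Δy/Fy = (-2181/2890) / (-4362/289) = 1/20 ✓

α = 1/20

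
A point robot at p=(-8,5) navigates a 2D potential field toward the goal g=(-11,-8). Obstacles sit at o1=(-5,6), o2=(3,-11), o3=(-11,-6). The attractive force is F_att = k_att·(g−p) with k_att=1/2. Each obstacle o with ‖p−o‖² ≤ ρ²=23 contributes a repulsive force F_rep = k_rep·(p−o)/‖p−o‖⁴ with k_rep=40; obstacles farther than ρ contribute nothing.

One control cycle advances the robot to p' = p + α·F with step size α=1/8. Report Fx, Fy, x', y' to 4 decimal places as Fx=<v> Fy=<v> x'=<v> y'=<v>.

Fx=-2.7000 Fy=-6.9000 x'=-8.3375 y'=4.1375

F_att = 1/2·(g−p) = 1/2·(-3,-13) = (-1.5000,-6.5000)
o1: d²=10 ≤ ρ²=23; F_rep = 40·(-3,-1)/10² = (-1.2000,-0.4000)
o2: d²=377 > ρ²=23 → inactive
o3: d²=130 > ρ²=23 → inactive
F = F_att + ΣF_rep = (-2.7000,-6.9000)
p' = p + 1/8·F = (-8.3375,4.1375)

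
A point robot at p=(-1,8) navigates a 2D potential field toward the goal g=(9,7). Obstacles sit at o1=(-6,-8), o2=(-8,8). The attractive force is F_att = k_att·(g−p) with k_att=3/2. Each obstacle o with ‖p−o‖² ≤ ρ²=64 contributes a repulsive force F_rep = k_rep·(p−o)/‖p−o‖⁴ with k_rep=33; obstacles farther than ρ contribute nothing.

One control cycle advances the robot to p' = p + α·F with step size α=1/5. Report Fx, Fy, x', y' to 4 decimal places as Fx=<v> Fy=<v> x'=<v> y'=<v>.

Fx=15.0962 Fy=-1.5000 x'=2.0192 y'=7.7000

F_att = 3/2·(g−p) = 3/2·(10,-1) = (15.0000,-1.5000)
o1: d²=281 > ρ²=64 → inactive
o2: d²=49 ≤ ρ²=64; F_rep = 33·(7,0)/49² = (0.0962,0.0000)
F = F_att + ΣF_rep = (15.0962,-1.5000)
p' = p + 1/5·F = (2.0192,7.7000)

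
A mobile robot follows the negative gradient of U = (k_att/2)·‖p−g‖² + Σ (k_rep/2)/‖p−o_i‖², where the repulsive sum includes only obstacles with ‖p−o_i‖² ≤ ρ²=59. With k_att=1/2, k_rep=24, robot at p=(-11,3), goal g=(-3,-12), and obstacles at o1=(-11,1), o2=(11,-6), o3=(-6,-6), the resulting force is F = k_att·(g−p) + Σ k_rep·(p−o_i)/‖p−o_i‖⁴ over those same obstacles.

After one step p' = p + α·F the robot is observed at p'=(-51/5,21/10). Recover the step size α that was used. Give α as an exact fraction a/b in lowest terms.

F_att = 1/2·(g−p) = 1/2·(8,-15) = (4.0000,-7.5000)
o1: d²=4 ≤ ρ²=59; F_rep = 24·(0,2)/4² = (0.0000,3.0000)
o2: d²=565 > ρ²=59 → inactive
o3: d²=106 > ρ²=59 → inactive
F = F_att + ΣF_rep = (4.0000,-4.5000)
Δp = p'−p = (0.8000,-0.9000); α = Δx/Fx = (4/5) / (4) = 1/5
check: Δy/Fy = (-9/10) / (-9/2) = 1/5 ✓

α = 1/5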